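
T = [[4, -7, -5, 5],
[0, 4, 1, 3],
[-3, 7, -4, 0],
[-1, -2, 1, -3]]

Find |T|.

Expand along row 2 (it has 1 zero):
  + (4) · M_22   where M_22 = det([4 -5 5; -3 -4 0; -1 1 -3]) = 58
  − (1) · M_23   where M_23 = det([4 -7 5; -3 7 0; -1 -2 -3]) = 44
  + (3) · M_24   where M_24 = det([4 -7 -5; -3 7 -4; -1 -2 1]) = -118
det = (+1)·(4)·(58) + (-1)·(1)·(44) + (+1)·(3)·(-118) = -166

The determinant is -166.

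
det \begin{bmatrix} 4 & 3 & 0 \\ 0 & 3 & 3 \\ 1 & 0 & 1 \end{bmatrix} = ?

The determinant is 21.

Expand along row 1:
  + 4 · |3 3; 0 1| = 4·(3 − 0) = 12
  − 3 · |0 3; 1 1| = −3·(0 − 3) = 9
Sum: (12) + (9) = 21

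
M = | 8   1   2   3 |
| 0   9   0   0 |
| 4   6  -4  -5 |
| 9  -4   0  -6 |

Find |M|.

|M| = 2322

Expand along row 2 (it has 3 zeros):
  + (9) · M_22   where M_22 = det([8 2 3; 4 -4 -5; 9 0 -6]) = 258
det = (+1)·(9)·(258) = 2322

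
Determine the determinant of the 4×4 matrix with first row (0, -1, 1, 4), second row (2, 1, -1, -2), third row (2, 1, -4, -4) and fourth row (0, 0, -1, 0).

The determinant is -4.

Expand along row 4 (it has 3 zeros):
  − (-1) · M_43   where M_43 = det([0 -1 4; 2 1 -2; 2 1 -4]) = -4
det = (-1)·(-1)·(-4) = -4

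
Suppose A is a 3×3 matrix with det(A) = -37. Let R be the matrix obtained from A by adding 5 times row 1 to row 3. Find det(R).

The determinant is -37.

Adding a multiple of one row to another leaves the determinant unchanged.
det(R) = (1)·(-37) = -37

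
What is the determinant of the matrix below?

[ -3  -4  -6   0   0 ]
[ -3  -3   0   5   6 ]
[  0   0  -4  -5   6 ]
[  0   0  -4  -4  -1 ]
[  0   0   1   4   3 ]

The matrix is block upper-triangular with a 2×2 block and a 3×3 block on the diagonal, so its determinant equals the product of the determinants of the diagonal blocks.
det of the 2×2 block = -3
det of the 3×3 block = -95
det = (-3)·(-95) = 285

285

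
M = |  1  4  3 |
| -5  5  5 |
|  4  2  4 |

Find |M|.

Expand along row 1:
  + 1 · |5 5; 2 4| = 1·(20 − 10) = 10
  − 4 · |-5 5; 4 4| = −4·(-20 − 20) = 160
  + 3 · |-5 5; 4 2| = 3·(-10 − 20) = -90
Sum: (10) + (160) + (-90) = 80

The determinant is 80.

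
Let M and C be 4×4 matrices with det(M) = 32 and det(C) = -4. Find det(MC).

|MC| = -128

det(MC) = det(M)·det(C) = (32)·(-4) = -128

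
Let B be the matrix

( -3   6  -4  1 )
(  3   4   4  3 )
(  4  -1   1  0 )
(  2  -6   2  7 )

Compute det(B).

Expand along row 3 (it has 1 zero):
  + (4) · M_31   where M_31 = det([6 -4 1; 4 4 3; -6 2 7]) = 348
  − (-1) · M_32   where M_32 = det([-3 -4 1; 3 4 3; 2 2 7]) = -8
  + (1) · M_33   where M_33 = det([-3 6 1; 3 4 3; 2 -6 7]) = -254
det = (+1)·(4)·(348) + (-1)·(-1)·(-8) + (+1)·(1)·(-254) = 1130

det(B) = 1130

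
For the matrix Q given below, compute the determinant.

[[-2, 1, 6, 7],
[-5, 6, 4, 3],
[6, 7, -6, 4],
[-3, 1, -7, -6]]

-2525

Expand along row 1:
  + (-2) · M_11   where M_11 = det([6 4 3; 7 -6 4; 1 -7 -6]) = 439
  − (1) · M_12   where M_12 = det([-5 4 3; 6 -6 4; -3 -7 -6]) = -404
  + (6) · M_13   where M_13 = det([-5 6 3; 6 7 4; -3 1 -6]) = 455
  − (7) · M_14   where M_14 = det([-5 6 4; 6 7 -6; -3 1 -7]) = 683
det = (+1)·(-2)·(439) + (-1)·(1)·(-404) + (+1)·(6)·(455) + (-1)·(7)·(683) = -2525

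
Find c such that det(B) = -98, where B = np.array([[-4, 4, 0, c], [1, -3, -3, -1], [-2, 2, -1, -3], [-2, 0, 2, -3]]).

Expanding along the row containing c, det(B) is linear in c: det(B) = (26)·c + (136).
Set (26)·c + (136) = -98  ⇒  (26)·c = -234  ⇒  c = -9.

-9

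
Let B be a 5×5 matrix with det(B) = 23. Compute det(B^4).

det(B^4) = (det B)^4 = (23)^4 = 279841

The determinant is 279841.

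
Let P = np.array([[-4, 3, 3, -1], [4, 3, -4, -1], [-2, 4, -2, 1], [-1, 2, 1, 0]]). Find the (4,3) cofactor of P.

56

Delete row 4 and column 3; the remaining 3×3 submatrix is [-4 3 -1; 4 3 -1; -2 4 1].
Its determinant is -56.
The cofactor carries sign (−1)^(4+3) = −1, so C_{4,3} = −(-56) = 56.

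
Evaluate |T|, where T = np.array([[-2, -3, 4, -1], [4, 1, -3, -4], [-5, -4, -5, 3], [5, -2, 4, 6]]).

Expand along row 1:
  + (-2) · M_11   where M_11 = det([1 -3 -4; -4 -5 3; -2 4 6]) = 8
  − (-3) · M_12   where M_12 = det([4 -3 -4; -5 -5 3; 5 4 6]) = -323
  + (4) · M_13   where M_13 = det([4 1 -4; -5 -4 3; 5 -2 6]) = -147
  − (-1) · M_14   where M_14 = det([4 1 -3; -5 -4 -5; 5 -2 4]) = -199
det = (+1)·(-2)·(8) + (-1)·(-3)·(-323) + (+1)·(4)·(-147) + (-1)·(-1)·(-199) = -1772

-1772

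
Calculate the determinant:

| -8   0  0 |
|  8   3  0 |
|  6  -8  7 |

-168

The matrix is lower triangular, so the determinant is the product of the diagonal entries:
det = (-8) · (3) · (7) = -168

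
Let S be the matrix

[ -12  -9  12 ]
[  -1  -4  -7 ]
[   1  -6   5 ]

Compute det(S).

882

Expand along column 1:
  + (-12) · |-4 -7; -6 5| = (-12)·(-20 − 42) = 744
  − (-1) · |-9 12; -6 5| = −(-1)·(-45 − (-72)) = 27
  + 1 · |-9 12; -4 -7| = 1·(63 − (-48)) = 111
Sum: (744) + (27) + (111) = 882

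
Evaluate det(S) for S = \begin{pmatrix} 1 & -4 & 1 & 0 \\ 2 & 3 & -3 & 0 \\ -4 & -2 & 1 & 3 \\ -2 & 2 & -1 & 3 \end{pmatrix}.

|S| = -48

Expand along column 4 (it has 2 zeros):
  − (3) · M_34   where M_34 = det([1 -4 1; 2 3 -3; -2 2 -1]) = -19
  + (3) · M_44   where M_44 = det([1 -4 1; 2 3 -3; -4 -2 1]) = -35
det = (-1)·(3)·(-19) + (+1)·(3)·(-35) = -48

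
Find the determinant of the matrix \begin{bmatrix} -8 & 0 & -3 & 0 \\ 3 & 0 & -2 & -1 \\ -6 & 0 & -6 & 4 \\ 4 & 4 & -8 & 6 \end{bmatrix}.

The determinant is 520.

Expand along column 2 (it has 3 zeros):
  + (4) · M_42   where M_42 = det([-8 -3 0; 3 -2 -1; -6 -6 4]) = 130
det = (+1)·(4)·(130) = 520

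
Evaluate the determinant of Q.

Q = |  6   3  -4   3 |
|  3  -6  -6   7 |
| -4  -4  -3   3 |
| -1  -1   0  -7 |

Expand along row 4 (it has 1 zero):
  − (-1) · M_41   where M_41 = det([3 -4 3; -6 -6 7; -4 -3 3]) = 31
  + (-1) · M_42   where M_42 = det([6 -4 3; 3 -6 7; -4 -3 3]) = 67
  + (-7) · M_44   where M_44 = det([6 3 -4; 3 -6 -6; -4 -4 -3]) = 207
det = (-1)·(-1)·(31) + (+1)·(-1)·(67) + (+1)·(-7)·(207) = -1485

-1485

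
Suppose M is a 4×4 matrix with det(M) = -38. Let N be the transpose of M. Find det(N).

The determinant is -38.

det(Mᵀ) = det(M).
det(N) = (1)·(-38) = -38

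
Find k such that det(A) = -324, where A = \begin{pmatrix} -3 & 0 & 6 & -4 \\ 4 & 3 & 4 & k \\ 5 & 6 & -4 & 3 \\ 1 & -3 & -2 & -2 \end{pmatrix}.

k = -6

Expanding along the row containing k, det(A) is linear in k: det(A) = (-54)·k + (-648).
Set (-54)·k + (-648) = -324  ⇒  (-54)·k = 324  ⇒  k = -6.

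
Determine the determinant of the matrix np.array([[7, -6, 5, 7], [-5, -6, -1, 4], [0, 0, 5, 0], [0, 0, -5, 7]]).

-2520

The matrix is block upper-triangular with a 2×2 block and a 2×2 block on the diagonal, so its determinant equals the product of the determinants of the diagonal blocks.
det of the 2×2 block = -72
det of the 2×2 block = 35
det = (-72)·(35) = -2520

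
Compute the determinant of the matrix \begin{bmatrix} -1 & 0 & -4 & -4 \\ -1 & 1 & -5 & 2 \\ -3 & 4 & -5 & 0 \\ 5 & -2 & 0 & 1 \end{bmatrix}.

Expand along row 1 (it has 1 zero):
  + (-1) · M_11   where M_11 = det([1 -5 2; 4 -5 0; -2 0 1]) = -5
  + (-4) · M_13   where M_13 = det([-1 1 2; -3 4 0; 5 -2 1]) = -29
  − (-4) · M_14   where M_14 = det([-1 1 -5; -3 4 -5; 5 -2 0]) = 55
det = (+1)·(-1)·(-5) + (+1)·(-4)·(-29) + (-1)·(-4)·(55) = 341

341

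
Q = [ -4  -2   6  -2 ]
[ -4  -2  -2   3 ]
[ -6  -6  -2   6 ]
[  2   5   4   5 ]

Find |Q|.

1076

Expand along row 1:
  + (-4) · M_11   where M_11 = det([-2 -2 3; -6 -2 6; 5 4 5]) = -94
  − (-2) · M_12   where M_12 = det([-4 -2 3; -6 -2 6; 2 4 5]) = -8
  + (6) · M_13   where M_13 = det([-4 -2 3; -6 -6 6; 2 5 5]) = 102
  − (-2) · M_14   where M_14 = det([-4 -2 -2; -6 -6 -2; 2 5 4]) = 52
det = (+1)·(-4)·(-94) + (-1)·(-2)·(-8) + (+1)·(6)·(102) + (-1)·(-2)·(52) = 1076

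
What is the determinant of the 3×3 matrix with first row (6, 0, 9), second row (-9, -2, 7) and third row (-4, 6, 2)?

Expand along column 2:
  + (-2) · |6 9; -4 2| = (-2)·(12 − (-36)) = -96
  − 6 · |6 9; -9 7| = −6·(42 − (-81)) = -738
Sum: (-96) + (-738) = -834

The determinant is -834.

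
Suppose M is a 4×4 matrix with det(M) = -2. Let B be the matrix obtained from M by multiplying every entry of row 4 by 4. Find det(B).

|B| = -8

Scaling one row by 4 multiplies the determinant by 4.
det(B) = (4)·(-2) = -8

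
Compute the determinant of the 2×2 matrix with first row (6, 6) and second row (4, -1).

det = 6·(-1) − 6·4 = -6 − 24 = -30

-30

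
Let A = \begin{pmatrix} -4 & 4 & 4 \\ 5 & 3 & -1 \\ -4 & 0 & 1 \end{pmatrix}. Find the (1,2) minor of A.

Delete row 1 and column 2; the remaining 2×2 submatrix is [5 -1; -4 1].
Its determinant is 5·1 − (-1)·(-4) = 1.

The minor is 1.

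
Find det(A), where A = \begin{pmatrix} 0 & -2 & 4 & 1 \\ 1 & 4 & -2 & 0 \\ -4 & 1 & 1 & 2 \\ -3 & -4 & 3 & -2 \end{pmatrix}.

Expand along row 1 (it has 1 zero):
  − (-2) · M_12   where M_12 = det([1 -2 0; -4 1 2; -3 3 -2]) = 20
  + (4) · M_13   where M_13 = det([1 4 0; -4 1 2; -3 -4 -2]) = -50
  − (1) · M_14   where M_14 = det([1 4 -2; -4 1 1; -3 -4 3]) = 5
det = (-1)·(-2)·(20) + (+1)·(4)·(-50) + (-1)·(1)·(5) = -165

-165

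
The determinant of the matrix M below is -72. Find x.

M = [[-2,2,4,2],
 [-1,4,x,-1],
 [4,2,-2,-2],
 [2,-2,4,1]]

x = -5

Expanding along the column containing x, det(M) is linear in x: det(M) = (36)·x + (108).
Set (36)·x + (108) = -72  ⇒  (36)·x = -180  ⇒  x = -5.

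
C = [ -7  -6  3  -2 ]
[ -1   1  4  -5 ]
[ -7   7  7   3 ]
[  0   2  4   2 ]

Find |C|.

Expand along row 4 (it has 1 zero):
  + (2) · M_42   where M_42 = det([-7 3 -2; -1 4 -5; -7 7 3]) = -257
  − (4) · M_43   where M_43 = det([-7 -6 -2; -1 1 -5; -7 7 3]) = -494
  + (2) · M_44   where M_44 = det([-7 -6 3; -1 1 4; -7 7 7]) = 273
det = (+1)·(2)·(-257) + (-1)·(4)·(-494) + (+1)·(2)·(273) = 2008

2008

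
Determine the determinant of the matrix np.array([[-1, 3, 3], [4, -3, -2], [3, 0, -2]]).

Expand along row 3:
  + 3 · |3 3; -3 -2| = 3·(-6 − (-9)) = 9
  + (-2) · |-1 3; 4 -3| = (-2)·(3 − 12) = 18
Sum: (9) + (18) = 27

The determinant is 27.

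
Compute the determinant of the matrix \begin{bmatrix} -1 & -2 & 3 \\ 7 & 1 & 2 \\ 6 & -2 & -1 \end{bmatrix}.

-101

Expand along row 1:
  + (-1) · |1 2; -2 -1| = (-1)·(-1 − (-4)) = -3
  − (-2) · |7 2; 6 -1| = −(-2)·(-7 − 12) = -38
  + 3 · |7 1; 6 -2| = 3·(-14 − 6) = -60
Sum: (-3) + (-38) + (-60) = -101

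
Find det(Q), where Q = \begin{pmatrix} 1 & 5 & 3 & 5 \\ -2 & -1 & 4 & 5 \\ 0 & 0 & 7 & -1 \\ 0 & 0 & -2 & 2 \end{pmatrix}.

|Q| = 108

Q is block upper-triangular with a 2×2 block and a 2×2 block on the diagonal, so its determinant equals the product of the determinants of the diagonal blocks.
det of the 2×2 block = 9
det of the 2×2 block = 12
det = (9)·(12) = 108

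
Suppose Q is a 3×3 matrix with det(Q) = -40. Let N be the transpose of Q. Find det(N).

det(N) = -40

det(Qᵀ) = det(Q).
det(N) = (1)·(-40) = -40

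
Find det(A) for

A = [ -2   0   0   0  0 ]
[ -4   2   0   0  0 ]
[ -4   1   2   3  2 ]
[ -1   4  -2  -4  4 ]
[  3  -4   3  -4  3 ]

A is block lower-triangular with a 2×2 block and a 3×3 block on the diagonal, so its determinant equals the product of the determinants of the diagonal blocks.
det of the 2×2 block = -4
det of the 3×3 block = 102
det = (-4)·(102) = -408

det(A) = -408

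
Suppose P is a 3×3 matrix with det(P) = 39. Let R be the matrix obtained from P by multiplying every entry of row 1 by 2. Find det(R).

78

Scaling one row by 2 multiplies the determinant by 2.
det(R) = (2)·(39) = 78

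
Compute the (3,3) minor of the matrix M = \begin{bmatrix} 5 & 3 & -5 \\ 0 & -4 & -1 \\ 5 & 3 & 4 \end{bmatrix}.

-20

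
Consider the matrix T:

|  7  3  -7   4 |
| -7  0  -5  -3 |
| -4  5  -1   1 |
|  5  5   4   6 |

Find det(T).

The determinant is 556.

Expand along row 2 (it has 1 zero):
  − (-7) · M_21   where M_21 = det([3 -7 4; 5 -1 1; 5 4 6]) = 245
  − (-5) · M_23   where M_23 = det([7 3 4; -4 5 1; 5 5 6]) = 82
  + (-3) · M_24   where M_24 = det([7 3 -7; -4 5 -1; 5 5 4]) = 523
det = (-1)·(-7)·(245) + (-1)·(-5)·(82) + (+1)·(-3)·(523) = 556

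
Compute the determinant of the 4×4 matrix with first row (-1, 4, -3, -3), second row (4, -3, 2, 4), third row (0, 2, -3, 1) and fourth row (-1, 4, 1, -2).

Expand along row 3 (it has 1 zero):
  − (2) · M_32   where M_32 = det([-1 -3 -3; 4 2 4; -1 1 -2]) = -22
  + (-3) · M_33   where M_33 = det([-1 4 -3; 4 -3 4; -1 4 -2]) = -13
  − (1) · M_34   where M_34 = det([-1 4 -3; 4 -3 2; -1 4 1]) = -52
det = (-1)·(2)·(-22) + (+1)·(-3)·(-13) + (-1)·(1)·(-52) = 135

135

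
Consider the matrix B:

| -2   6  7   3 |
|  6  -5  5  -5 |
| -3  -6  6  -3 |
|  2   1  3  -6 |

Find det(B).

3717

Expand along row 1:
  + (-2) · M_11   where M_11 = det([-5 5 -5; -6 6 -3; 1 3 -6]) = 60
  − (6) · M_12   where M_12 = det([6 5 -5; -3 6 -3; 2 3 -6]) = -177
  + (7) · M_13   where M_13 = det([6 -5 -5; -3 -6 -3; 2 1 -6]) = 309
  − (3) · M_14   where M_14 = det([6 -5 5; -3 -6 6; 2 1 3]) = -204
det = (+1)·(-2)·(60) + (-1)·(6)·(-177) + (+1)·(7)·(309) + (-1)·(3)·(-204) = 3717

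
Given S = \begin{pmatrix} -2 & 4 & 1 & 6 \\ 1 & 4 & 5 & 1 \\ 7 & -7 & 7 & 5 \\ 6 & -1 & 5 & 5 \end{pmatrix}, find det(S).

-1301

Expand along row 1:
  + (-2) · M_11   where M_11 = det([4 5 1; -7 7 5; -1 5 5]) = 162
  − (4) · M_12   where M_12 = det([1 5 1; 7 7 5; 6 5 5]) = -22
  + (1) · M_13   where M_13 = det([1 4 1; 7 -7 5; 6 -1 5]) = -15
  − (6) · M_14   where M_14 = det([1 4 5; 7 -7 7; 6 -1 5]) = 175
det = (+1)·(-2)·(162) + (-1)·(4)·(-22) + (+1)·(1)·(-15) + (-1)·(6)·(175) = -1301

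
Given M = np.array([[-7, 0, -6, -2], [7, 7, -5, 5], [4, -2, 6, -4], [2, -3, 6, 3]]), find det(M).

Expand along row 1 (it has 1 zero):
  + (-7) · M_11   where M_11 = det([7 -5 5; -2 6 -4; -3 6 3]) = 234
  + (-6) · M_13   where M_13 = det([7 7 5; 4 -2 -4; 2 -3 3]) = -306
  − (-2) · M_14   where M_14 = det([7 7 -5; 4 -2 6; 2 -3 6]) = -2
det = (+1)·(-7)·(234) + (+1)·(-6)·(-306) + (-1)·(-2)·(-2) = 194

194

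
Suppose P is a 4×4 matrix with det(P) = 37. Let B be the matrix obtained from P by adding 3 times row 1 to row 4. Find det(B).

Adding a multiple of one row to another leaves the determinant unchanged.
det(B) = (1)·(37) = 37

37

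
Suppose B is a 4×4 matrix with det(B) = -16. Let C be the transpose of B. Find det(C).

det(C) = -16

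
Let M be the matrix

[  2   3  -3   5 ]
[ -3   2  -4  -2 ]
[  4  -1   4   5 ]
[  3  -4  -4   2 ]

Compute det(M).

|M| = 146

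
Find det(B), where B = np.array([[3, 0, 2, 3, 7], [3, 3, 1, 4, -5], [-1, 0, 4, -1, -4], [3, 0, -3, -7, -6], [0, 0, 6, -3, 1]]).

det(B) = -3183

Expand along column 2 (it has 4 zeros):
  + (3) · M_22   where M_22 = det([3 2 3 7; -1 4 -1 -4; 3 -3 -7 -6; 0 6 -3 1]) = -1061
det = (+1)·(3)·(-1061) = -3183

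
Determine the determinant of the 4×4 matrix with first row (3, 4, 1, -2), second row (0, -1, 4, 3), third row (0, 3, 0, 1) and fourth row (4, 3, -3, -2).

-182

Expand along row 3 (it has 2 zeros):
  − (3) · M_32   where M_32 = det([3 1 -2; 0 4 3; 4 -3 -2]) = 47
  − (1) · M_34   where M_34 = det([3 4 1; 0 -1 4; 4 3 -3]) = 41
det = (-1)·(3)·(47) + (-1)·(1)·(41) = -182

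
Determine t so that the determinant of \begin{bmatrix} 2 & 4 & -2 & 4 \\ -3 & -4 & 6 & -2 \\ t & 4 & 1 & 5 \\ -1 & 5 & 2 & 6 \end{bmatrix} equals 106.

-5

Expanding along the row containing t, det(A) is linear in t: det(A) = (-20)·t + (6).
Set (-20)·t + (6) = 106  ⇒  (-20)·t = 100  ⇒  t = -5.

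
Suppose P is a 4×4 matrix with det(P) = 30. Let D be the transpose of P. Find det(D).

det(Pᵀ) = det(P).
det(D) = (1)·(30) = 30

det(D) = 30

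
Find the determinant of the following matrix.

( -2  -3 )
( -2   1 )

det = (-2)·1 − (-3)·(-2) = -2 − 6 = -8

The determinant is -8.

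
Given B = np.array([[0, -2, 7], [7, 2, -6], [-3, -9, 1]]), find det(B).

The determinant is -421.

Expand along row 1:
  − (-2) · |7 -6; -3 1| = −(-2)·(7 − 18) = -22
  + 7 · |7 2; -3 -9| = 7·(-63 − (-6)) = -399
Sum: (-22) + (-399) = -421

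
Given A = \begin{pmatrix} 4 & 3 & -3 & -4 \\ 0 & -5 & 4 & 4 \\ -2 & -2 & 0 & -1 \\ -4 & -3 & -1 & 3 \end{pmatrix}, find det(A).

Expand along row 2 (it has 1 zero):
  + (-5) · M_22   where M_22 = det([4 -3 -4; -2 0 -1; -4 -1 3]) = -42
  − (4) · M_23   where M_23 = det([4 3 -4; -2 -2 -1; -4 -3 3]) = 2
  + (4) · M_24   where M_24 = det([4 3 -3; -2 -2 0; -4 -3 -1]) = 8
det = (+1)·(-5)·(-42) + (-1)·(4)·(2) + (+1)·(4)·(8) = 234

The determinant is 234.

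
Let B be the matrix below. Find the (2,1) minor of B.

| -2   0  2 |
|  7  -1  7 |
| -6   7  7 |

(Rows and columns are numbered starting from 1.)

The minor is -14.

Delete row 2 and column 1; the remaining 2×2 submatrix is [0 2; 7 7].
Its determinant is 0·7 − 2·7 = -14.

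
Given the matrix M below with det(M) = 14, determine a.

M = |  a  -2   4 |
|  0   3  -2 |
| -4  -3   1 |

a = 6

Expanding along the column containing a, det(M) is linear in a: det(M) = (-3)·a + (32).
Set (-3)·a + (32) = 14  ⇒  (-3)·a = -18  ⇒  a = 6.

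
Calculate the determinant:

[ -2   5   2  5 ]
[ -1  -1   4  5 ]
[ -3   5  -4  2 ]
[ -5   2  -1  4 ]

Expand along row 1:
  + (-2) · M_11   where M_11 = det([-1 4 5; 5 -4 2; 2 -1 4]) = -35
  − (5) · M_12   where M_12 = det([-1 4 5; -3 -4 2; -5 -1 4]) = -63
  + (2) · M_13   where M_13 = det([-1 -1 5; -3 5 2; -5 2 4]) = 77
  − (5) · M_14   where M_14 = det([-1 -1 4; -3 5 -4; -5 2 -1]) = 56
det = (+1)·(-2)·(-35) + (-1)·(5)·(-63) + (+1)·(2)·(77) + (-1)·(5)·(56) = 259

259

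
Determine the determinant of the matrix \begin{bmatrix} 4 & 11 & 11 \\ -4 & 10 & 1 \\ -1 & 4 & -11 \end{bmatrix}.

Expand along row 1:
  + 4 · |10 1; 4 -11| = 4·(-110 − 4) = -456
  − 11 · |-4 1; -1 -11| = −11·(44 − (-1)) = -495
  + 11 · |-4 10; -1 4| = 11·(-16 − (-10)) = -66
Sum: (-456) + (-495) + (-66) = -1017

-1017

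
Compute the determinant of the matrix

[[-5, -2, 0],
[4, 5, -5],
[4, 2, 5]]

Expand along column 3:
  − (-5) · |-5 -2; 4 2| = −(-5)·(-10 − (-8)) = -10
  + 5 · |-5 -2; 4 5| = 5·(-25 − (-8)) = -85
Sum: (-10) + (-85) = -95

-95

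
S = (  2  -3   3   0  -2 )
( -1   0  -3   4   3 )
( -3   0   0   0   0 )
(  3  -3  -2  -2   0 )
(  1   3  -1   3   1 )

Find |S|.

-225

Expand along row 3 (it has 4 zeros):
  + (-3) · M_31   where M_31 = det([-3 3 0 -2; 0 -3 4 3; -3 -2 -2 0; 3 -1 3 1]) = 75
det = (+1)·(-3)·(75) = -225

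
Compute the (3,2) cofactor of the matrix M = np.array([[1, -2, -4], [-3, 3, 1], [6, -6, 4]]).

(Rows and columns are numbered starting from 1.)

The cofactor is 11.

Delete row 3 and column 2; the remaining 2×2 submatrix is [1 -4; -3 1].
Its determinant is 1·1 − (-4)·(-3) = -11.
The cofactor carries sign (−1)^(3+2) = −1, so C_{3,2} = −(-11) = 11.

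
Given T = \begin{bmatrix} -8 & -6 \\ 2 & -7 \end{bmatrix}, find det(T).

det(T) = (-8)·(-7) − (-6)·2 = 56 − (-12) = 68

|T| = 68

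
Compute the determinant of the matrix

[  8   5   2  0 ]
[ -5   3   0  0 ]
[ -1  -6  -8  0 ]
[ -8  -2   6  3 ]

-978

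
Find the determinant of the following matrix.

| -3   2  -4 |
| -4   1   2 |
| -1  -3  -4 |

-94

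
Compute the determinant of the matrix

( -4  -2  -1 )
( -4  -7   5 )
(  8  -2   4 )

The determinant is -104.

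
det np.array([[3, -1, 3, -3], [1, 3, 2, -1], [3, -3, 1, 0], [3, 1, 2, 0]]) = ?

Expand along column 4 (it has 2 zeros):
  − (-3) · M_14   where M_14 = det([1 3 2; 3 -3 1; 3 1 2]) = 8
  + (-1) · M_24   where M_24 = det([3 -1 3; 3 -3 1; 3 1 2]) = 18
det = (-1)·(-3)·(8) + (+1)·(-1)·(18) = 6

6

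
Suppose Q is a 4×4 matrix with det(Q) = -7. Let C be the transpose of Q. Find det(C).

det(Qᵀ) = det(Q).
det(C) = (1)·(-7) = -7

-7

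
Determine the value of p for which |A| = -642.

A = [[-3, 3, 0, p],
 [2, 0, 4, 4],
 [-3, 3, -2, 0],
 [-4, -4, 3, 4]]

9

Expanding along the column containing p, det(A) is linear in p: det(A) = (-98)·p + (240).
Set (-98)·p + (240) = -642  ⇒  (-98)·p = -882  ⇒  p = 9.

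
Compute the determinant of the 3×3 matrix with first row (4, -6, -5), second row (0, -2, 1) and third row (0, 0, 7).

-56

The matrix is upper triangular, so the determinant is the product of the diagonal entries:
det = (4) · (-2) · (7) = -56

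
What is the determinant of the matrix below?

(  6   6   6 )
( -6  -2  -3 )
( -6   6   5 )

48

Expand along column 1:
  + 6 · |-2 -3; 6 5| = 6·(-10 − (-18)) = 48
  − (-6) · |6 6; 6 5| = −(-6)·(30 − 36) = -36
  + (-6) · |6 6; -2 -3| = (-6)·(-18 − (-12)) = 36
Sum: (48) + (-36) + (36) = 48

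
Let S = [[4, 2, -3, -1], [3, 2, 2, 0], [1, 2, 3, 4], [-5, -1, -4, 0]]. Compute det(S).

The determinant is 145.

Expand along column 4 (it has 2 zeros):
  − (-1) · M_14   where M_14 = det([3 2 2; 1 2 3; -5 -1 -4]) = -19
  − (4) · M_34   where M_34 = det([4 2 -3; 3 2 2; -5 -1 -4]) = -41
det = (-1)·(-1)·(-19) + (-1)·(4)·(-41) = 145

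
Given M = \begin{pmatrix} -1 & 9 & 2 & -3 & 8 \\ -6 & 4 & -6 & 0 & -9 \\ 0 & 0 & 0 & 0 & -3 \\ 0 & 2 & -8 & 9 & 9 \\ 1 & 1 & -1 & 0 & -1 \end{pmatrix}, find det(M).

-3006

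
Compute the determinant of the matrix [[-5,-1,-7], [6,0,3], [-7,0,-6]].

Expand along column 2:
  − (-1) · |6 3; -7 -6| = −(-1)·(-36 − (-21)) = -15

-15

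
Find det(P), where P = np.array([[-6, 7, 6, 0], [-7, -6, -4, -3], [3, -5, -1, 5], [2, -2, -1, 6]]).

1260

Expand along row 1 (it has 1 zero):
  + (-6) · M_11   where M_11 = det([-6 -4 -3; -5 -1 5; -2 -1 6]) = -83
  − (7) · M_12   where M_12 = det([-7 -4 -3; 3 -1 5; 2 -1 6]) = 42
  + (6) · M_13   where M_13 = det([-7 -6 -3; 3 -5 5; 2 -2 6]) = 176
det = (+1)·(-6)·(-83) + (-1)·(7)·(42) + (+1)·(6)·(176) = 1260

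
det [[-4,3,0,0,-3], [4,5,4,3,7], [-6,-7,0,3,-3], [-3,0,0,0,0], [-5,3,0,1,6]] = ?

Expand along row 4 (it has 4 zeros):
  − (-3) · M_41   where M_41 = det([3 0 0 -3; 5 4 3 7; -7 0 3 -3; 3 0 1 6]) = 444
det = (-1)·(-3)·(444) = 1332

1332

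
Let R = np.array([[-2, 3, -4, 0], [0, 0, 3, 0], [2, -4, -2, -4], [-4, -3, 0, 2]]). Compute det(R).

Expand along row 2 (it has 3 zeros):
  − (3) · M_23   where M_23 = det([-2 3 0; 2 -4 -4; -4 -3 2]) = 76
det = (-1)·(3)·(76) = -228

The determinant is -228.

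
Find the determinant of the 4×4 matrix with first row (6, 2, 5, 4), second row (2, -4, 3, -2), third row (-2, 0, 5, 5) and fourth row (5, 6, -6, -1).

-38

Expand along row 3 (it has 1 zero):
  + (-2) · M_31   where M_31 = det([2 5 4; -4 3 -2; 6 -6 -1]) = -86
  + (5) · M_33   where M_33 = det([6 2 4; 2 -4 -2; 5 6 -1]) = 208
  − (5) · M_34   where M_34 = det([6 2 5; 2 -4 3; 5 6 -6]) = 250
det = (+1)·(-2)·(-86) + (+1)·(5)·(208) + (-1)·(5)·(250) = -38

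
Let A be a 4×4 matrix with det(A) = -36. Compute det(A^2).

1296

det(A^2) = (det A)^2 = (-36)^2 = 1296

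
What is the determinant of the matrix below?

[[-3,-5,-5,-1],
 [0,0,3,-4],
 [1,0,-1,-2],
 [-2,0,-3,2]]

Expand along column 2 (it has 3 zeros):
  − (-5) · M_12   where M_12 = det([0 3 -4; 1 -1 -2; -2 -3 2]) = 26
det = (-1)·(-5)·(26) = 130

130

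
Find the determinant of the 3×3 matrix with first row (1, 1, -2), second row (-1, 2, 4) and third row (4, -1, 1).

Expand along row 1:
  + 1 · |2 4; -1 1| = 1·(2 − (-4)) = 6
  − 1 · |-1 4; 4 1| = −1·(-1 − 16) = 17
  + (-2) · |-1 2; 4 -1| = (-2)·(1 − 8) = 14
Sum: (6) + (17) + (14) = 37

37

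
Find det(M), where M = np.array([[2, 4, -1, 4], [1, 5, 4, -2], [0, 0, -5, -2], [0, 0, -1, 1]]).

det(M) = -42

M is block upper-triangular with a 2×2 block and a 2×2 block on the diagonal, so its determinant equals the product of the determinants of the diagonal blocks.
det of the 2×2 block = 6
det of the 2×2 block = -7
det = (6)·(-7) = -42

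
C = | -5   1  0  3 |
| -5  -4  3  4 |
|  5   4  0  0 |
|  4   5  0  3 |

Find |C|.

Expand along column 3 (it has 3 zeros):
  − (3) · M_23   where M_23 = det([-5 1 3; 5 4 0; 4 5 3]) = -48
det = (-1)·(3)·(-48) = 144

|C| = 144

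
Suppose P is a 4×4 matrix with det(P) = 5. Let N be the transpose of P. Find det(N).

det(Pᵀ) = det(P).
det(N) = (1)·(5) = 5

det(N) = 5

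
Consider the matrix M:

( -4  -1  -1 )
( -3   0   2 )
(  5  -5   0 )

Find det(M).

det(M) = -65

Expand along row 2:
  − (-3) · |-1 -1; -5 0| = −(-3)·(0 − 5) = -15
  − 2 · |-4 -1; 5 -5| = −2·(20 − (-5)) = -50
Sum: (-15) + (-50) = -65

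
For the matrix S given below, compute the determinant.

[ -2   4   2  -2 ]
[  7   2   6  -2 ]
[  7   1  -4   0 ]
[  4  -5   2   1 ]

|S| = -222

Expand along row 3 (it has 1 zero):
  + (7) · M_31   where M_31 = det([4 2 -2; 2 6 -2; -5 2 1]) = -12
  − (1) · M_32   where M_32 = det([-2 2 -2; 7 6 -2; 4 2 1]) = -30
  + (-4) · M_33   where M_33 = det([-2 4 -2; 7 2 -2; 4 -5 1]) = 42
det = (+1)·(7)·(-12) + (-1)·(1)·(-30) + (+1)·(-4)·(42) = -222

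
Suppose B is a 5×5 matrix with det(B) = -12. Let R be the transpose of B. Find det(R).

The determinant is -12.

det(Bᵀ) = det(B).
det(R) = (1)·(-12) = -12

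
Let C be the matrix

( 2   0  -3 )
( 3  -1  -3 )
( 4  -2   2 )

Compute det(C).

-10

Expand along row 1:
  + 2 · |-1 -3; -2 2| = 2·(-2 − 6) = -16
  + (-3) · |3 -1; 4 -2| = (-3)·(-6 − (-4)) = 6
Sum: (-16) + (6) = -10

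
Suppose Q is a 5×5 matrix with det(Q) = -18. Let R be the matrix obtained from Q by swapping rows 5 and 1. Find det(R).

|R| = 18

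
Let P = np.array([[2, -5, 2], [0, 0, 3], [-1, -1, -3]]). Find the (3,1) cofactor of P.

The cofactor is -15.

Delete row 3 and column 1; the remaining 2×2 submatrix is [-5 2; 0 3].
Its determinant is (-5)·3 − 2·0 = -15.
The cofactor carries sign (−1)^(3+1) = +1, so C_{3,1} = +(-15) = -15.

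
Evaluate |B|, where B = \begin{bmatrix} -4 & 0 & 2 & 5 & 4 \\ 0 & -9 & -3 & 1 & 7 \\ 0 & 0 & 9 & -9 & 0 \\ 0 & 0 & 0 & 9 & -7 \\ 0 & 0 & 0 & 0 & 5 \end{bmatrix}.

B is upper triangular, so det(B) is the product of the diagonal entries:
det = (-4) · (-9) · (9) · (9) · (5) = 14580

The determinant is 14580.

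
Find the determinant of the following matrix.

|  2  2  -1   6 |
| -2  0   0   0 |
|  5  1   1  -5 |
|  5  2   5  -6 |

120

Expand along row 2 (it has 3 zeros):
  − (-2) · M_21   where M_21 = det([2 -1 6; 1 1 -5; 2 5 -6]) = 60
det = (-1)·(-2)·(60) = 120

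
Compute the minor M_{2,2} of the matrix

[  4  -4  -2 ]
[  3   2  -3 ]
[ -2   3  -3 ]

The minor is -16.

Delete row 2 and column 2; the remaining 2×2 submatrix is [4 -2; -2 -3].
Its determinant is 4·(-3) − (-2)·(-2) = -16.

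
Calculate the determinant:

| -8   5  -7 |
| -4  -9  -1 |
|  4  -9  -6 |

-1004

Expand along column 1:
  + (-8) · |-9 -1; -9 -6| = (-8)·(54 − 9) = -360
  − (-4) · |5 -7; -9 -6| = −(-4)·(-30 − 63) = -372
  + 4 · |5 -7; -9 -1| = 4·(-5 − 63) = -272
Sum: (-360) + (-372) + (-272) = -1004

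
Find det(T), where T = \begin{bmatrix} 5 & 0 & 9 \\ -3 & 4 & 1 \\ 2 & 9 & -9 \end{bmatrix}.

Expand along row 1:
  + 5 · |4 1; 9 -9| = 5·(-36 − 9) = -225
  + 9 · |-3 4; 2 9| = 9·(-27 − 8) = -315
Sum: (-225) + (-315) = -540

-540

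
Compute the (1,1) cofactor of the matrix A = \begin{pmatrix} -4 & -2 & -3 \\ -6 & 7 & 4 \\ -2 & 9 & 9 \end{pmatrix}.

Delete row 1 and column 1; the remaining 2×2 submatrix is [7 4; 9 9].
Its determinant is 7·9 − 4·9 = 27.
The cofactor carries sign (−1)^(1+1) = +1, so C_{1,1} = +(27) = 27.

27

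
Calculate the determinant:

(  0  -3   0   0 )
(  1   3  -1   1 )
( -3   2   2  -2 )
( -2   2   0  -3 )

Expand along row 1 (it has 3 zeros):
  − (-3) · M_12   where M_12 = det([1 -1 1; -3 2 -2; -2 0 -3]) = 3
det = (-1)·(-3)·(3) = 9

9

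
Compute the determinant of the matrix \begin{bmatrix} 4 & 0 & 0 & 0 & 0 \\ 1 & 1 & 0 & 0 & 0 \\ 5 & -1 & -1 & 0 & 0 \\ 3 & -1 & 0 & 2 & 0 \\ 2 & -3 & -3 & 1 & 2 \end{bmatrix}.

-16

The matrix is lower triangular, so the determinant is the product of the diagonal entries:
det = (4) · (1) · (-1) · (2) · (2) = -16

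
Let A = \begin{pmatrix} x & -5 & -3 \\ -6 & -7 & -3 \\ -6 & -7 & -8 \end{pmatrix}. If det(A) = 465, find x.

9

Expanding along the column containing x, det(A) is linear in x: det(A) = (35)·x + (150).
Set (35)·x + (150) = 465  ⇒  (35)·x = 315  ⇒  x = 9.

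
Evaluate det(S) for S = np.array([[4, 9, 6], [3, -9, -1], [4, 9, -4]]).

The determinant is 630.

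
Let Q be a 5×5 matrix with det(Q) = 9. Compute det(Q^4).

The determinant is 6561.

det(Q^4) = (det Q)^4 = (9)^4 = 6561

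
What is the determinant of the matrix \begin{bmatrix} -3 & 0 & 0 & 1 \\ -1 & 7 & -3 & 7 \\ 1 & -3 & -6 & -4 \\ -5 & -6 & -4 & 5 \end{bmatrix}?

The determinant is 1496.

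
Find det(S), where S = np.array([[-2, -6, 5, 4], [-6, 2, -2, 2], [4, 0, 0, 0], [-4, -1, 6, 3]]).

Expand along row 3 (it has 3 zeros):
  + (4) · M_31   where M_31 = det([-6 5 4; 2 -2 2; -1 6 3]) = 108
det = (+1)·(4)·(108) = 432

The determinant is 432.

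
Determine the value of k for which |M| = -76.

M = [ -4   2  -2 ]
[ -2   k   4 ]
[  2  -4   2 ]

5

Expanding along the column containing k, det(M) is linear in k: det(M) = (-4)·k + (-56).
Set (-4)·k + (-56) = -76  ⇒  (-4)·k = -20  ⇒  k = 5.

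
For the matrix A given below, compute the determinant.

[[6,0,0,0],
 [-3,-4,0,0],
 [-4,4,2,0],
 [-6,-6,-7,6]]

-288

A is lower triangular, so det(A) is the product of the diagonal entries:
det = (6) · (-4) · (2) · (6) = -288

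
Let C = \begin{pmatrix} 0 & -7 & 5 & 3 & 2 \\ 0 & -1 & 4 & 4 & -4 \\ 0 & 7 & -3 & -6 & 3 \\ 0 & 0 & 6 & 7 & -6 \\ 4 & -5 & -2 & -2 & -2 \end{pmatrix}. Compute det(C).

1204

Expand along column 1 (it has 4 zeros):
  + (4) · M_51   where M_51 = det([-7 5 3 2; -1 4 4 -4; 7 -3 -6 3; 0 6 7 -6]) = 301
det = (+1)·(4)·(301) = 1204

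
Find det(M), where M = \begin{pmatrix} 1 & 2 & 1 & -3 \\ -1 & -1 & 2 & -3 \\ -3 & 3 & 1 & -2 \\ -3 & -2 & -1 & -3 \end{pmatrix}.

Expand along row 1:
  + (1) · M_11   where M_11 = det([-1 2 -3; 3 1 -2; -2 -1 -3]) = 34
  − (2) · M_12   where M_12 = det([-1 2 -3; -3 1 -2; -3 -1 -3]) = -19
  + (1) · M_13   where M_13 = det([-1 -1 -3; -3 3 -2; -3 -2 -3]) = -29
  − (-3) · M_14   where M_14 = det([-1 -1 2; -3 3 1; -3 -2 -1]) = 37
det = (+1)·(1)·(34) + (-1)·(2)·(-19) + (+1)·(1)·(-29) + (-1)·(-3)·(37) = 154

154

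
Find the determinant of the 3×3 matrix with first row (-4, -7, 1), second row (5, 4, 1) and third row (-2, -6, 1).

Expand along column 1:
  + (-4) · |4 1; -6 1| = (-4)·(4 − (-6)) = -40
  − 5 · |-7 1; -6 1| = −5·(-7 − (-6)) = 5
  + (-2) · |-7 1; 4 1| = (-2)·(-7 − 4) = 22
Sum: (-40) + (5) + (22) = -13

-13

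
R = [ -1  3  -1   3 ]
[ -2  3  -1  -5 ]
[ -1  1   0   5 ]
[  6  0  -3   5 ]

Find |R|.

det(R) = 41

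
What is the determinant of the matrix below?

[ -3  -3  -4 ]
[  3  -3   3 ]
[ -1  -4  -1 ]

Expand along column 1:
  + (-3) · |-3 3; -4 -1| = (-3)·(3 − (-12)) = -45
  − 3 · |-3 -4; -4 -1| = −3·(3 − 16) = 39
  + (-1) · |-3 -4; -3 3| = (-1)·(-9 − 12) = 21
Sum: (-45) + (39) + (21) = 15

The determinant is 15.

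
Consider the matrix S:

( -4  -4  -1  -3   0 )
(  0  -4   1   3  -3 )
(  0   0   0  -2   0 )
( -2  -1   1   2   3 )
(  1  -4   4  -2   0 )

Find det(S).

The determinant is 30.

Expand along row 3 (it has 4 zeros):
  − (-2) · M_34   where M_34 = det([-4 -4 -1 0; 0 -4 1 -3; -2 -1 1 3; 1 -4 4 0]) = 15
det = (-1)·(-2)·(15) = 30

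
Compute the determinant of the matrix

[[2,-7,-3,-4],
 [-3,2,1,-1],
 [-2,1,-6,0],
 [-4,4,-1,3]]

Expand along row 3 (it has 1 zero):
  + (-2) · M_31   where M_31 = det([-7 -3 -4; 2 1 -1; 4 -1 3]) = 40
  − (1) · M_32   where M_32 = det([2 -3 -4; -3 1 -1; -4 -1 3]) = -63
  + (-6) · M_33   where M_33 = det([2 -7 -4; -3 2 -1; -4 4 3]) = -55
det = (+1)·(-2)·(40) + (-1)·(1)·(-63) + (+1)·(-6)·(-55) = 313

313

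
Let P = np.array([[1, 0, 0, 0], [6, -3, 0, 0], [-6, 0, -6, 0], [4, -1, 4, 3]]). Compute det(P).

P is lower triangular, so det(P) is the product of the diagonal entries:
det = (1) · (-3) · (-6) · (3) = 54

|P| = 54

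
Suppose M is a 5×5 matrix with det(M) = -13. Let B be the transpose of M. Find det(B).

det(Mᵀ) = det(M).
det(B) = (1)·(-13) = -13

-13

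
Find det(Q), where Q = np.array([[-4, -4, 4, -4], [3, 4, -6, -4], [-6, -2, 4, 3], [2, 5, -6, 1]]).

Expand along row 1:
  + (-4) · M_11   where M_11 = det([4 -6 -4; -2 4 3; 5 -6 1]) = 18
  − (-4) · M_12   where M_12 = det([3 -6 -4; -6 4 3; 2 -6 1]) = -118
  + (4) · M_13   where M_13 = det([3 4 -4; -6 -2 3; 2 5 1]) = 101
  − (-4) · M_14   where M_14 = det([3 4 -6; -6 -2 4; 2 5 -6]) = 20
det = (+1)·(-4)·(18) + (-1)·(-4)·(-118) + (+1)·(4)·(101) + (-1)·(-4)·(20) = -60

|Q| = -60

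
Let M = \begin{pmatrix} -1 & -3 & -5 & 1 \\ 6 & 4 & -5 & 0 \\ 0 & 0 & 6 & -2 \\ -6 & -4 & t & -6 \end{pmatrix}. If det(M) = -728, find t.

Expanding along the row containing t, det(M) is linear in t: det(M) = (28)·t + (-644).
Set (28)·t + (-644) = -728  ⇒  (28)·t = -84  ⇒  t = -3.

t = -3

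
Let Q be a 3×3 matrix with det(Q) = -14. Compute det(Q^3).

det(Q^3) = (det Q)^3 = (-14)^3 = -2744

The determinant is -2744.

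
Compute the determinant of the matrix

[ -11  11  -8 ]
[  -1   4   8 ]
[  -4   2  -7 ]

-57

Expand along column 1:
  + (-11) · |4 8; 2 -7| = (-11)·(-28 − 16) = 484
  − (-1) · |11 -8; 2 -7| = −(-1)·(-77 − (-16)) = -61
  + (-4) · |11 -8; 4 8| = (-4)·(88 − (-32)) = -480
Sum: (484) + (-61) + (-480) = -57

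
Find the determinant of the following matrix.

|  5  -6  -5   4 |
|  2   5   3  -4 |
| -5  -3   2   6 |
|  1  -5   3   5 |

Expand along row 1:
  + (5) · M_11   where M_11 = det([5 3 -4; -3 2 6; -5 3 5]) = -89
  − (-6) · M_12   where M_12 = det([2 3 -4; -5 2 6; 1 3 5]) = 145
  + (-5) · M_13   where M_13 = det([2 5 -4; -5 -3 6; 1 -5 5]) = 73
  − (4) · M_14   where M_14 = det([2 5 3; -5 -3 2; 1 -5 3]) = 171
det = (+1)·(5)·(-89) + (-1)·(-6)·(145) + (+1)·(-5)·(73) + (-1)·(4)·(171) = -624

-624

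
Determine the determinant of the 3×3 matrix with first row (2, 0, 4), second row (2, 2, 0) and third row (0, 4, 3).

Expand along row 1:
  + 2 · |2 0; 4 3| = 2·(6 − 0) = 12
  + 4 · |2 2; 0 4| = 4·(8 − 0) = 32
Sum: (12) + (32) = 44

The determinant is 44.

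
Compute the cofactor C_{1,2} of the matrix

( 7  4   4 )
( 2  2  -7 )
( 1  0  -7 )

Delete row 1 and column 2; the remaining 2×2 submatrix is [2 -7; 1 -7].
Its determinant is 2·(-7) − (-7)·1 = -7.
The cofactor carries sign (−1)^(1+2) = −1, so C_{1,2} = −(-7) = 7.

The cofactor is 7.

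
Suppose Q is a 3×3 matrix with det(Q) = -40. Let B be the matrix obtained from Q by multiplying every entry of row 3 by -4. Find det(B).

160

Scaling one row by -4 multiplies the determinant by -4.
det(B) = (-4)·(-40) = 160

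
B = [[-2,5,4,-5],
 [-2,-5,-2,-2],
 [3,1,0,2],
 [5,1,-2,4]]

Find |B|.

Expand along row 3 (it has 1 zero):
  + (3) · M_31   where M_31 = det([5 4 -5; -5 -2 -2; 1 -2 4]) = -48
  − (1) · M_32   where M_32 = det([-2 4 -5; -2 -2 -2; 5 -2 4]) = -54
  − (2) · M_34   where M_34 = det([-2 5 4; -2 -5 -2; 5 1 -2]) = -2
det = (+1)·(3)·(-48) + (-1)·(1)·(-54) + (-1)·(2)·(-2) = -86

det(B) = -86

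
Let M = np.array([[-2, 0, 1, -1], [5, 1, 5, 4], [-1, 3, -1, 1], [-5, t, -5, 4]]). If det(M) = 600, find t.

t = -9

Expanding along the row containing t, det(M) is linear in t: det(M) = (-27)·t + (357).
Set (-27)·t + (357) = 600  ⇒  (-27)·t = 243  ⇒  t = -9.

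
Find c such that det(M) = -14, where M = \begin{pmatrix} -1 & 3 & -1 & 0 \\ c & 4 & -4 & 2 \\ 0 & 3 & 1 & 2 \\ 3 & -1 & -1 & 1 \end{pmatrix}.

c = 5

Expanding along the column containing c, det(M) is linear in c: det(M) = (-14)·c + (56).
Set (-14)·c + (56) = -14  ⇒  (-14)·c = -70  ⇒  c = 5.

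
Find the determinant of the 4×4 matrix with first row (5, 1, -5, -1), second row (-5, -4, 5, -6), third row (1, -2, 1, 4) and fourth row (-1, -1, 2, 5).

Expand along row 1:
  + (5) · M_11   where M_11 = det([-4 5 -6; -2 1 4; -1 2 5]) = 60
  − (1) · M_12   where M_12 = det([-5 5 -6; 1 1 4; -1 2 5]) = -48
  + (-5) · M_13   where M_13 = det([-5 -4 -6; 1 -2 4; -1 -1 5]) = 84
  − (-1) · M_14   where M_14 = det([-5 -4 5; 1 -2 1; -1 -1 2]) = 12
det = (+1)·(5)·(60) + (-1)·(1)·(-48) + (+1)·(-5)·(84) + (-1)·(-1)·(12) = -60

-60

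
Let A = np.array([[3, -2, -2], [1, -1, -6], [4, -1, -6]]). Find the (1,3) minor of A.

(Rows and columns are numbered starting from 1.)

The minor is 3.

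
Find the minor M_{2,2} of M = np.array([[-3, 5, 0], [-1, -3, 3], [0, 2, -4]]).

The minor is 12.

Delete row 2 and column 2; the remaining 2×2 submatrix is [-3 0; 0 -4].
Its determinant is (-3)·(-4) − 0·0 = 12.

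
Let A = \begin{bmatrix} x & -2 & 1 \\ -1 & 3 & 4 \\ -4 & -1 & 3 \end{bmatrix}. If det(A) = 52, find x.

Expanding along the row containing x, det(A) is linear in x: det(A) = (13)·x + (39).
Set (13)·x + (39) = 52  ⇒  (13)·x = 13  ⇒  x = 1.

x = 1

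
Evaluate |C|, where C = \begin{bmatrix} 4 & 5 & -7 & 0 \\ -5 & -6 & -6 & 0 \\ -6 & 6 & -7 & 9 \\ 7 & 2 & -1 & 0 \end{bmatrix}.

|C| = 3483

Expand along column 4 (it has 3 zeros):
  − (9) · M_34   where M_34 = det([4 5 -7; -5 -6 -6; 7 2 -1]) = -387
det = (-1)·(9)·(-387) = 3483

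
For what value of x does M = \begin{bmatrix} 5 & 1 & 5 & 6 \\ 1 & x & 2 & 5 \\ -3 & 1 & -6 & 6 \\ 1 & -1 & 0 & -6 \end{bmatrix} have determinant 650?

Expanding along the column containing x, det(M) is linear in x: det(M) = (156)·x + (-130).
Set (156)·x + (-130) = 650  ⇒  (156)·x = 780  ⇒  x = 5.

x = 5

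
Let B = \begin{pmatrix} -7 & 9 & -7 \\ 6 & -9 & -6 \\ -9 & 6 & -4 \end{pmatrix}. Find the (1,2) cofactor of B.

Delete row 1 and column 2; the remaining 2×2 submatrix is [6 -6; -9 -4].
Its determinant is 6·(-4) − (-6)·(-9) = -78.
The cofactor carries sign (−1)^(1+2) = −1, so C_{1,2} = −(-78) = 78.

78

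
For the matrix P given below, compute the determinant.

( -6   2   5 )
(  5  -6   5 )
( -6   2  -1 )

-156

Expand along row 1:
  + (-6) · |-6 5; 2 -1| = (-6)·(6 − 10) = 24
  − 2 · |5 5; -6 -1| = −2·(-5 − (-30)) = -50
  + 5 · |5 -6; -6 2| = 5·(10 − 36) = -130
Sum: (24) + (-50) + (-130) = -156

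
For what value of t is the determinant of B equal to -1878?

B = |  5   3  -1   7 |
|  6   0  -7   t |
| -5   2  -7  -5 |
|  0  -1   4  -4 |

Expanding along the column containing t, det(B) is linear in t: det(B) = (60)·t + (-1458).
Set (60)·t + (-1458) = -1878  ⇒  (60)·t = -420  ⇒  t = -7.

t = -7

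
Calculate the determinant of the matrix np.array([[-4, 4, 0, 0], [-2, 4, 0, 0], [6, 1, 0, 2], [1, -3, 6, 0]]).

The determinant is 96.

The matrix is block lower-triangular with a 2×2 block and a 2×2 block on the diagonal, so its determinant equals the product of the determinants of the diagonal blocks.
det of the 2×2 block = -8
det of the 2×2 block = -12
det = (-8)·(-12) = 96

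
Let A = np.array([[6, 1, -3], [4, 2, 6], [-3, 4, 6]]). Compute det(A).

Expand along column 1:
  + 6 · |2 6; 4 6| = 6·(12 − 24) = -72
  − 4 · |1 -3; 4 6| = −4·(6 − (-12)) = -72
  + (-3) · |1 -3; 2 6| = (-3)·(6 − (-6)) = -36
Sum: (-72) + (-72) + (-36) = -180

-180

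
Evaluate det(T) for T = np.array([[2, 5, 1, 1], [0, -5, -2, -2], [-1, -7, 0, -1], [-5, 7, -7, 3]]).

det(T) = -107

Expand along row 2 (it has 1 zero):
  + (-5) · M_22   where M_22 = det([2 1 1; -1 0 -1; -5 -7 3]) = 1
  − (-2) · M_23   where M_23 = det([2 5 1; -1 -7 -1; -5 7 3]) = -30
  + (-2) · M_24   where M_24 = det([2 5 1; -1 -7 0; -5 7 -7]) = 21
det = (+1)·(-5)·(1) + (-1)·(-2)·(-30) + (+1)·(-2)·(21) = -107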